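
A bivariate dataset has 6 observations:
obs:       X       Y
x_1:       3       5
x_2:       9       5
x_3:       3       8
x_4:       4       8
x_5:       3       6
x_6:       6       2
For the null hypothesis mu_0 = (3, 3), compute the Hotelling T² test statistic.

Step 1 — sample mean vector:
  mean(X) = (3 + 9 + 3 + 4 + 3 + 6) / 6 = 28/6 = 4.6667
  mean(Y) = (5 + 5 + 8 + 8 + 6 + 2) / 6 = 34/6 = 5.6667
  x̄ = (4.6667, 5.6667),  deviation x̄ - mu_0 = (4.6667, 5.6667) - (3, 3) = (1.6667, 2.6667).

Step 2 — sample covariance matrix, S[i,j] = (1/(n-1)) · Σ_k (x_{k,i} - mean_i) · (x_{k,j} - mean_j), divisor n-1 = 5:
  S[X,X] = ((-1.6667)·(-1.6667) + (4.3333)·(4.3333) + (-1.6667)·(-1.6667) + (-0.6667)·(-0.6667) + (-1.6667)·(-1.6667) + (1.3333)·(1.3333)) / 5 = 29.3333/5 = 5.8667
  S[X,Y] = ((-1.6667)·(-0.6667) + (4.3333)·(-0.6667) + (-1.6667)·(2.3333) + (-0.6667)·(2.3333) + (-1.6667)·(0.3333) + (1.3333)·(-3.6667)) / 5 = -12.6667/5 = -2.5333
  S[Y,Y] = ((-0.6667)·(-0.6667) + (-0.6667)·(-0.6667) + (2.3333)·(2.3333) + (2.3333)·(2.3333) + (0.3333)·(0.3333) + (-3.6667)·(-3.6667)) / 5 = 25.3333/5 = 5.0667
  S = [[5.8667, -2.5333],
 [-2.5333, 5.0667]].

Step 3 — invert S. det(S) = 5.8667·5.0667 - (-2.5333)² = 23.3067.
  S^{-1} = (1/det) · [[d, -b], [-b, a]] = [[0.2174, 0.1087],
 [0.1087, 0.2517]].

Step 4 — quadratic form (x̄ - mu_0)^T · S^{-1} · (x̄ - mu_0):
  S^{-1} · (x̄ - mu_0) = (0.6522, 0.8524),
  (x̄ - mu_0)^T · [...] = (1.6667)·(0.6522) + (2.6667)·(0.8524) = 3.36.

Step 5 — scale by n: T² = 6 · 3.36 = 20.1602.

T² ≈ 20.1602


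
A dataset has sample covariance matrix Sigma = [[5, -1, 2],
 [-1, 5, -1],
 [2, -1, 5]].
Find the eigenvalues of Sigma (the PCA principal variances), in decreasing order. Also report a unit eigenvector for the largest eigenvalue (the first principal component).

Step 1 — characteristic polynomial p(λ) = det(λI - Sigma) = λ³ - tr·λ² + c_1·λ - det, where tr = trace, c_1 = sum of the principal 2×2 minors, det = det(Sigma):
  tr = 5 + 5 + 5 = 15,
  c_1 = (5·5 - (-1)²) + (5·5 - (2)²) + (5·5 - (-1)²) = 24 + 21 + 24 = 69,
  det = 5·(5·5 - (-1)²) - (-1)·((-1)·5 - (-1)·(2)) + (2)·((-1)·(-1) - 5·(2)) = 5·(24) - (-1)·(-3) + (2)·(-9) = 99.
  So p(λ) = λ³ - 15λ² + 69λ - 99.
Step 2 — look for an integer root (rational root theorem: any rational root is an integer divisor of 99). Testing λ = 3:
  p(3) = 27 - 135 + 207 - 99 = 0  ✓
  Dividing out (λ - 3): p(λ) = (λ - 3)(λ² - 12λ + 33).
Step 3 — remaining eigenvalues from the quadratic λ² - 12λ + 33 = 0:
  Δ = 12² - 4·33 = 144 - 132 = 12,  λ = (12 ± √12)/2 = (12 ± 3.4641)/2 ≈ 7.7321 or 4.2679.
  Sorted: λ_1 = 7.7321,  λ_2 = 4.2679,  λ_3 = 3  (check: sum = 15 = tr ✓).

Step 4 — unit eigenvector for λ_1 ≈ 7.7321: v spans the null space of (Sigma - λ_1 I), whose rows are
  r_1 = (-2.7321, -1, 2),  r_2 = (-1, -2.7321, -1),  r_3 = (2, -1, -2.7321).
  v is orthogonal to every row, so take v ∝ r_1 × r_2 = ((-1)·(-1) - (2)·(-2.7321), (2)·(-1) - (-2.7321)·(-1), (-2.7321)·(-2.7321) - (-1)·(-1)) ≈ (6.4641, -4.7321, 6.4641).
  Let u = (6.4641, -4.7321, 6.4641).
  ||u|| = √((6.4641)² + (-4.7321)² + (6.4641)²) = √(105.9615) ≈ 10.2938,  v_1 = u/||u|| ≈ (0.628, -0.4597, 0.628) (||v_1|| = 1).

λ_1 = 7.7321,  λ_2 = 4.2679,  λ_3 = 3;  v_1 ≈ (0.628, -0.4597, 0.628)


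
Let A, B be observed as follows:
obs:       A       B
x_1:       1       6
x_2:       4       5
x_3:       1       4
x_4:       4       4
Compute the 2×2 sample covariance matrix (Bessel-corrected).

Step 1 — column means:
  mean(A) = (1 + 4 + 1 + 4) / 4 = 10/4 = 2.5
  mean(B) = (6 + 5 + 4 + 4) / 4 = 19/4 = 4.75

Step 2 — sample covariance S[i,j] = (1/(n-1)) · Σ_k (x_{k,i} - mean_i) · (x_{k,j} - mean_j), with n-1 = 3.
  S[A,A] = ((-1.5)·(-1.5) + (1.5)·(1.5) + (-1.5)·(-1.5) + (1.5)·(1.5)) / 3 = 9/3 = 3
  S[A,B] = ((-1.5)·(1.25) + (1.5)·(0.25) + (-1.5)·(-0.75) + (1.5)·(-0.75)) / 3 = -1.5/3 = -0.5
  S[B,B] = ((1.25)·(1.25) + (0.25)·(0.25) + (-0.75)·(-0.75) + (-0.75)·(-0.75)) / 3 = 2.75/3 = 0.9167

S is symmetric (S[j,i] = S[i,j]). Assembling:

S = [[3, -0.5],
 [-0.5, 0.9167]]


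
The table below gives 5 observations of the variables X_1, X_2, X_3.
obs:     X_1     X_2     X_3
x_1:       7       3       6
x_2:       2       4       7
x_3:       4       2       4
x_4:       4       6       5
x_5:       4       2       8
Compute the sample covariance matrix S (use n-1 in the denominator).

Step 1 — column means:
  mean(X_1) = (7 + 2 + 4 + 4 + 4) / 5 = 21/5 = 4.2
  mean(X_2) = (3 + 4 + 2 + 6 + 2) / 5 = 17/5 = 3.4
  mean(X_3) = (6 + 7 + 4 + 5 + 8) / 5 = 30/5 = 6

Step 2 — sample covariance S[i,j] = (1/(n-1)) · Σ_k (x_{k,i} - mean_i) · (x_{k,j} - mean_j), with n-1 = 4.
  S[X_1,X_1] = ((2.8)·(2.8) + (-2.2)·(-2.2) + (-0.2)·(-0.2) + (-0.2)·(-0.2) + (-0.2)·(-0.2)) / 4 = 12.8/4 = 3.2
  S[X_1,X_2] = ((2.8)·(-0.4) + (-2.2)·(0.6) + (-0.2)·(-1.4) + (-0.2)·(2.6) + (-0.2)·(-1.4)) / 4 = -2.4/4 = -0.6
  S[X_1,X_3] = ((2.8)·(0) + (-2.2)·(1) + (-0.2)·(-2) + (-0.2)·(-1) + (-0.2)·(2)) / 4 = -2/4 = -0.5
  S[X_2,X_2] = ((-0.4)·(-0.4) + (0.6)·(0.6) + (-1.4)·(-1.4) + (2.6)·(2.6) + (-1.4)·(-1.4)) / 4 = 11.2/4 = 2.8
  S[X_2,X_3] = ((-0.4)·(0) + (0.6)·(1) + (-1.4)·(-2) + (2.6)·(-1) + (-1.4)·(2)) / 4 = -2/4 = -0.5
  S[X_3,X_3] = ((0)·(0) + (1)·(1) + (-2)·(-2) + (-1)·(-1) + (2)·(2)) / 4 = 10/4 = 2.5

S is symmetric (S[j,i] = S[i,j]). Assembling:

S = [[3.2, -0.6, -0.5],
 [-0.6, 2.8, -0.5],
 [-0.5, -0.5, 2.5]]


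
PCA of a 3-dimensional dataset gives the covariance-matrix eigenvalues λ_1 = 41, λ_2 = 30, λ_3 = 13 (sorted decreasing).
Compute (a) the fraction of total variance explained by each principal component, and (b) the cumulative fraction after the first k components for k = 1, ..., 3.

Step 1 — total variance = trace(Sigma) = Σ λ_i = 41 + 30 + 13 = 84.

Step 2 — fraction explained by component i = λ_i / Σ λ:
  PC1: 41/84 = 0.4881
  PC2: 30/84 = 0.3571
  PC3: 13/84 = 0.1548

Step 3 — cumulative fraction after k components = (λ_1 + ... + λ_k) / Σ λ:
  k = 1: 41/84 = 0.4881
  k = 2: (41 + 30)/84 = 71/84 = 0.8452
  k = 3: (41 + 30 + 13)/84 = 84/84 = 1

Summary (fraction, with percent):

explained: PC1 0.4881 (48.81%), PC2 0.3571 (35.71%), PC3 0.1548 (15.48%);  cumulative: 0.4881, 0.8452, 1


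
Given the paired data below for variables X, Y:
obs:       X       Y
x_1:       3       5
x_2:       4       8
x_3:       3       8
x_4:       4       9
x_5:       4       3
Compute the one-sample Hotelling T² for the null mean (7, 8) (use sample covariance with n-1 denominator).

Step 1 — sample mean vector:
  mean(X) = (3 + 4 + 3 + 4 + 4) / 5 = 18/5 = 3.6
  mean(Y) = (5 + 8 + 8 + 9 + 3) / 5 = 33/5 = 6.6
  x̄ = (3.6, 6.6),  deviation x̄ - mu_0 = (3.6, 6.6) - (7, 8) = (-3.4, -1.4).

Step 2 — sample covariance matrix, S[i,j] = (1/(n-1)) · Σ_k (x_{k,i} - mean_i) · (x_{k,j} - mean_j), divisor n-1 = 4:
  S[X,X] = ((-0.6)·(-0.6) + (0.4)·(0.4) + (-0.6)·(-0.6) + (0.4)·(0.4) + (0.4)·(0.4)) / 4 = 1.2/4 = 0.3
  S[X,Y] = ((-0.6)·(-1.6) + (0.4)·(1.4) + (-0.6)·(1.4) + (0.4)·(2.4) + (0.4)·(-3.6)) / 4 = 0.2/4 = 0.05
  S[Y,Y] = ((-1.6)·(-1.6) + (1.4)·(1.4) + (1.4)·(1.4) + (2.4)·(2.4) + (-3.6)·(-3.6)) / 4 = 25.2/4 = 6.3
  S = [[0.3, 0.05],
 [0.05, 6.3]].

Step 3 — invert S. det(S) = 0.3·6.3 - (0.05)² = 1.8875.
  S^{-1} = (1/det) · [[d, -b], [-b, a]] = [[3.3377, -0.0265],
 [-0.0265, 0.1589]].

Step 4 — quadratic form (x̄ - mu_0)^T · S^{-1} · (x̄ - mu_0):
  S^{-1} · (x̄ - mu_0) = (-11.3113, -0.1325),
  (x̄ - mu_0)^T · [...] = (-3.4)·(-11.3113) + (-1.4)·(-0.1325) = 38.6437.

Step 5 — scale by n: T² = 5 · 38.6437 = 193.2185.

T² ≈ 193.2185


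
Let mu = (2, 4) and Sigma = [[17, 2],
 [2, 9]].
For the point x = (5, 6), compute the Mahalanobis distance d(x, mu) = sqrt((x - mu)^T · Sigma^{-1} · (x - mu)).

Step 1 — centre the observation: (x - mu) = (3, 2).

Step 2 — invert Sigma. det(Sigma) = 17·9 - (2)² = 149.
  Sigma^{-1} = (1/det) · [[d, -b], [-b, a]] = [[0.0604, -0.0134],
 [-0.0134, 0.1141]].

Step 3 — form the quadratic (x - mu)^T · Sigma^{-1} · (x - mu):
  Sigma^{-1} · (x - mu) = (0.1544, 0.1879).
  (x - mu)^T · [Sigma^{-1} · (x - mu)] = (3)·(0.1544) + (2)·(0.1879) = 0.8389.

Step 4 — take square root: d = √(0.8389) ≈ 0.9159.

d(x, mu) = √(0.8389) ≈ 0.9159


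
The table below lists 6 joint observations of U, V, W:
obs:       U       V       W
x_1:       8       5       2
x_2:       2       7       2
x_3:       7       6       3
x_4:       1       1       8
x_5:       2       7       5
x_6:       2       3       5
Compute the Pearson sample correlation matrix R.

Step 1 — column means:
  mean(U) = (8 + 2 + 7 + 1 + 2 + 2) / 6 = 22/6 = 3.6667
  mean(V) = (5 + 7 + 6 + 1 + 7 + 3) / 6 = 29/6 = 4.8333
  mean(W) = (2 + 2 + 3 + 8 + 5 + 5) / 6 = 25/6 = 4.1667

Step 2 — sample variances and covariances s[i,j] = (1/(n-1)) · Σ_k (x_{k,i} - mean_i) · (x_{k,j} - mean_j), with n-1 = 5:
  s[U,U] = ((4.3333)·(4.3333) + (-1.6667)·(-1.6667) + (3.3333)·(3.3333) + (-2.6667)·(-2.6667) + (-1.6667)·(-1.6667) + (-1.6667)·(-1.6667)) / 5 = 45.3333/5 = 9.0667
  s[U,V] = ((4.3333)·(0.1667) + (-1.6667)·(2.1667) + (3.3333)·(1.1667) + (-2.6667)·(-3.8333) + (-1.6667)·(2.1667) + (-1.6667)·(-1.8333)) / 5 = 10.6667/5 = 2.1333
  s[U,W] = ((4.3333)·(-2.1667) + (-1.6667)·(-2.1667) + (3.3333)·(-1.1667) + (-2.6667)·(3.8333) + (-1.6667)·(0.8333) + (-1.6667)·(0.8333)) / 5 = -22.6667/5 = -4.5333
  s[V,V] = ((0.1667)·(0.1667) + (2.1667)·(2.1667) + (1.1667)·(1.1667) + (-3.8333)·(-3.8333) + (2.1667)·(2.1667) + (-1.8333)·(-1.8333)) / 5 = 28.8333/5 = 5.7667
  s[V,W] = ((0.1667)·(-2.1667) + (2.1667)·(-2.1667) + (1.1667)·(-1.1667) + (-3.8333)·(3.8333) + (2.1667)·(0.8333) + (-1.8333)·(0.8333)) / 5 = -20.8333/5 = -4.1667
  s[W,W] = ((-2.1667)·(-2.1667) + (-2.1667)·(-2.1667) + (-1.1667)·(-1.1667) + (3.8333)·(3.8333) + (0.8333)·(0.8333) + (0.8333)·(0.8333)) / 5 = 26.8333/5 = 5.3667
  Sample standard deviations s_i = √(s[i,i]):
  s(U) = √(9.0667) = 3.0111
  s(V) = √(5.7667) = 2.4014
  s(W) = √(5.3667) = 2.3166

Step 3 — r_{ij} = s_{ij} / (s_i · s_j):
  r[U,U] = 1 (diagonal).
  r[U,V] = 2.1333 / (3.0111 · 2.4014) = 2.1333 / 7.2308 = 0.295
  r[U,W] = -4.5333 / (3.0111 · 2.3166) = -4.5333 / 6.9755 = -0.6499
  r[V,V] = 1 (diagonal).
  r[V,W] = -4.1667 / (2.4014 · 2.3166) = -4.1667 / 5.5631 = -0.749
  r[W,W] = 1 (diagonal).

R is symmetric with unit diagonal. Assembling:

R = [[1, 0.295, -0.6499],
 [0.295, 1, -0.749],
 [-0.6499, -0.749, 1]]


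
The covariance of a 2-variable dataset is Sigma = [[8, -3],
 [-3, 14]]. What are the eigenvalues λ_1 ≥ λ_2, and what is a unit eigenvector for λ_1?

Step 1 — characteristic polynomial of 2×2 Sigma:
  det(Sigma - λI) = λ² - trace · λ + det = 0.
  trace = 8 + 14 = 22, det = 8·14 - (-3)² = 103.
Step 2 — discriminant:
  Δ = trace² - 4·det = 484 - 412 = 72.
Step 3 — eigenvalues:
  λ = (trace ± √Δ)/2 = (22 ± 8.4853)/2,
  λ_1 = 15.2426,  λ_2 = 6.7574.

Step 4 — unit eigenvector for λ_1: solve (Sigma - λ_1 I)v = 0. First row:
  (8 - 15.2426)·v_x + (-3)·v_y = 0, i.e. (-7.2426)·v_x + (-3)·v_y = 0,
  so v ∝ (b, λ_1 - a) = (-3, 7.2426); multiply by -1 so the first entry is positive: u = (3, -7.2426).
  ||u|| = √((3)² + (-7.2426)²) = √(61.4558) ≈ 7.8394,
  v_1 = u/||u|| ≈ (0.3827, -0.9239) (||v_1|| = 1).

λ_1 = 15.2426,  λ_2 = 6.7574;  v_1 ≈ (0.3827, -0.9239)


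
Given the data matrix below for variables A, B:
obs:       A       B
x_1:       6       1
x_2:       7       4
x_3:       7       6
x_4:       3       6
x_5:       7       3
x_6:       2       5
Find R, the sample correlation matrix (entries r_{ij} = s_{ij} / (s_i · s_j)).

Step 1 — column means:
  mean(A) = (6 + 7 + 7 + 3 + 7 + 2) / 6 = 32/6 = 5.3333
  mean(B) = (1 + 4 + 6 + 6 + 3 + 5) / 6 = 25/6 = 4.1667

Step 2 — sample variances and covariances s[i,j] = (1/(n-1)) · Σ_k (x_{k,i} - mean_i) · (x_{k,j} - mean_j), with n-1 = 5:
  s[A,A] = ((0.6667)·(0.6667) + (1.6667)·(1.6667) + (1.6667)·(1.6667) + (-2.3333)·(-2.3333) + (1.6667)·(1.6667) + (-3.3333)·(-3.3333)) / 5 = 25.3333/5 = 5.0667
  s[A,B] = ((0.6667)·(-3.1667) + (1.6667)·(-0.1667) + (1.6667)·(1.8333) + (-2.3333)·(1.8333) + (1.6667)·(-1.1667) + (-3.3333)·(0.8333)) / 5 = -8.3333/5 = -1.6667
  s[B,B] = ((-3.1667)·(-3.1667) + (-0.1667)·(-0.1667) + (1.8333)·(1.8333) + (1.8333)·(1.8333) + (-1.1667)·(-1.1667) + (0.8333)·(0.8333)) / 5 = 18.8333/5 = 3.7667
  Sample standard deviations s_i = √(s[i,i]):
  s(A) = √(5.0667) = 2.2509
  s(B) = √(3.7667) = 1.9408

Step 3 — r_{ij} = s_{ij} / (s_i · s_j):
  r[A,A] = 1 (diagonal).
  r[A,B] = -1.6667 / (2.2509 · 1.9408) = -1.6667 / 4.3686 = -0.3815
  r[B,B] = 1 (diagonal).

R is symmetric with unit diagonal. Assembling:

R = [[1, -0.3815],
 [-0.3815, 1]]


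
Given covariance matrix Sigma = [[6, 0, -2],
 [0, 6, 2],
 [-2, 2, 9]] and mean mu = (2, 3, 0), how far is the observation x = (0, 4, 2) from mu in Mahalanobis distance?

Step 1 — centre the observation: (x - mu) = (-2, 1, 2).

Step 2 — invert Sigma (cofactor / det for 3×3, or solve directly):
  Sigma^{-1} = [[0.1812, -0.0145, 0.0435],
 [-0.0145, 0.1812, -0.0435],
 [0.0435, -0.0435, 0.1304]].

Step 3 — form the quadratic (x - mu)^T · Sigma^{-1} · (x - mu):
  Sigma^{-1} · (x - mu) = (-0.2899, 0.1232, 0.1304).
  (x - mu)^T · [Sigma^{-1} · (x - mu)] = (-2)·(-0.2899) + (1)·(0.1232) + (2)·(0.1304) = 0.9638.

Step 4 — take square root: d = √(0.9638) ≈ 0.9817.

d(x, mu) = √(0.9638) ≈ 0.9817


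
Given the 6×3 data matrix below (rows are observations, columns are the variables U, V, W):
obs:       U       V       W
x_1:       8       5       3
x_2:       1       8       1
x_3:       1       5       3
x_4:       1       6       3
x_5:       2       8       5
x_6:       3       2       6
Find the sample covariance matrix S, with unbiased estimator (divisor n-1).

Step 1 — column means:
  mean(U) = (8 + 1 + 1 + 1 + 2 + 3) / 6 = 16/6 = 2.6667
  mean(V) = (5 + 8 + 5 + 6 + 8 + 2) / 6 = 34/6 = 5.6667
  mean(W) = (3 + 1 + 3 + 3 + 5 + 6) / 6 = 21/6 = 3.5

Step 2 — sample covariance S[i,j] = (1/(n-1)) · Σ_k (x_{k,i} - mean_i) · (x_{k,j} - mean_j), with n-1 = 5.
  S[U,U] = ((5.3333)·(5.3333) + (-1.6667)·(-1.6667) + (-1.6667)·(-1.6667) + (-1.6667)·(-1.6667) + (-0.6667)·(-0.6667) + (0.3333)·(0.3333)) / 5 = 37.3333/5 = 7.4667
  S[U,V] = ((5.3333)·(-0.6667) + (-1.6667)·(2.3333) + (-1.6667)·(-0.6667) + (-1.6667)·(0.3333) + (-0.6667)·(2.3333) + (0.3333)·(-3.6667)) / 5 = -9.6667/5 = -1.9333
  S[U,W] = ((5.3333)·(-0.5) + (-1.6667)·(-2.5) + (-1.6667)·(-0.5) + (-1.6667)·(-0.5) + (-0.6667)·(1.5) + (0.3333)·(2.5)) / 5 = 3/5 = 0.6
  S[V,V] = ((-0.6667)·(-0.6667) + (2.3333)·(2.3333) + (-0.6667)·(-0.6667) + (0.3333)·(0.3333) + (2.3333)·(2.3333) + (-3.6667)·(-3.6667)) / 5 = 25.3333/5 = 5.0667
  S[V,W] = ((-0.6667)·(-0.5) + (2.3333)·(-2.5) + (-0.6667)·(-0.5) + (0.3333)·(-0.5) + (2.3333)·(1.5) + (-3.6667)·(2.5)) / 5 = -11/5 = -2.2
  S[W,W] = ((-0.5)·(-0.5) + (-2.5)·(-2.5) + (-0.5)·(-0.5) + (-0.5)·(-0.5) + (1.5)·(1.5) + (2.5)·(2.5)) / 5 = 15.5/5 = 3.1

S is symmetric (S[j,i] = S[i,j]). Assembling:

S = [[7.4667, -1.9333, 0.6],
 [-1.9333, 5.0667, -2.2],
 [0.6, -2.2, 3.1]]


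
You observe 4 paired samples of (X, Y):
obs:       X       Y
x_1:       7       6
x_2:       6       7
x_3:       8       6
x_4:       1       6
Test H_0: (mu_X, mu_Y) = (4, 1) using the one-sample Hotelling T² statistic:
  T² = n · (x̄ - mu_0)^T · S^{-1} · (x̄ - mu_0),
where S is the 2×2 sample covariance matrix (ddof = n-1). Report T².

Step 1 — sample mean vector:
  mean(X) = (7 + 6 + 8 + 1) / 4 = 22/4 = 5.5
  mean(Y) = (6 + 7 + 6 + 6) / 4 = 25/4 = 6.25
  x̄ = (5.5, 6.25),  deviation x̄ - mu_0 = (5.5, 6.25) - (4, 1) = (1.5, 5.25).

Step 2 — sample covariance matrix, S[i,j] = (1/(n-1)) · Σ_k (x_{k,i} - mean_i) · (x_{k,j} - mean_j), divisor n-1 = 3:
  S[X,X] = ((1.5)·(1.5) + (0.5)·(0.5) + (2.5)·(2.5) + (-4.5)·(-4.5)) / 3 = 29/3 = 9.6667
  S[X,Y] = ((1.5)·(-0.25) + (0.5)·(0.75) + (2.5)·(-0.25) + (-4.5)·(-0.25)) / 3 = 0.5/3 = 0.1667
  S[Y,Y] = ((-0.25)·(-0.25) + (0.75)·(0.75) + (-0.25)·(-0.25) + (-0.25)·(-0.25)) / 3 = 0.75/3 = 0.25
  S = [[9.6667, 0.1667],
 [0.1667, 0.25]].

Step 3 — invert S. det(S) = 9.6667·0.25 - (0.1667)² = 2.3889.
  S^{-1} = (1/det) · [[d, -b], [-b, a]] = [[0.1047, -0.0698],
 [-0.0698, 4.0465]].

Step 4 — quadratic form (x̄ - mu_0)^T · S^{-1} · (x̄ - mu_0):
  S^{-1} · (x̄ - mu_0) = (-0.2093, 21.1395),
  (x̄ - mu_0)^T · [...] = (1.5)·(-0.2093) + (5.25)·(21.1395) = 110.6686.

Step 5 — scale by n: T² = 4 · 110.6686 = 442.6744.

T² ≈ 442.6744


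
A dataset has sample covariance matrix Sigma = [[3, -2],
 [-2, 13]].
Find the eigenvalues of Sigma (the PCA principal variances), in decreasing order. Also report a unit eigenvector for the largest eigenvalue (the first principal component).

Step 1 — characteristic polynomial of 2×2 Sigma:
  det(Sigma - λI) = λ² - trace · λ + det = 0.
  trace = 3 + 13 = 16, det = 3·13 - (-2)² = 35.
Step 2 — discriminant:
  Δ = trace² - 4·det = 256 - 140 = 116.
Step 3 — eigenvalues:
  λ = (trace ± √Δ)/2 = (16 ± 10.7703)/2,
  λ_1 = 13.3852,  λ_2 = 2.6148.

Step 4 — unit eigenvector for λ_1: solve (Sigma - λ_1 I)v = 0. First row:
  (3 - 13.3852)·v_x + (-2)·v_y = 0, i.e. (-10.3852)·v_x + (-2)·v_y = 0,
  so v ∝ (b, λ_1 - a) = (-2, 10.3852); multiply by -1 so the first entry is positive: u = (2, -10.3852).
  ||u|| = √((2)² + (-10.3852)²) = √(111.8516) ≈ 10.576,
  v_1 = u/||u|| ≈ (0.1891, -0.982) (||v_1|| = 1).

λ_1 = 13.3852,  λ_2 = 2.6148;  v_1 ≈ (0.1891, -0.982)


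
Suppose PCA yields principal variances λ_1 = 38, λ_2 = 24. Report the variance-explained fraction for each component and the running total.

Step 1 — total variance = trace(Sigma) = Σ λ_i = 38 + 24 = 62.

Step 2 — fraction explained by component i = λ_i / Σ λ:
  PC1: 38/62 = 0.6129
  PC2: 24/62 = 0.3871

Step 3 — cumulative fraction after k components = (λ_1 + ... + λ_k) / Σ λ:
  k = 1: 38/62 = 0.6129
  k = 2: (38 + 24)/62 = 62/62 = 1

Summary (fraction, with percent):

explained: PC1 0.6129 (61.29%), PC2 0.3871 (38.71%);  cumulative: 0.6129, 1


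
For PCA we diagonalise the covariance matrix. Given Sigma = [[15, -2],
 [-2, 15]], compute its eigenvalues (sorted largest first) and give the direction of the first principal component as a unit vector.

Step 1 — characteristic polynomial of 2×2 Sigma:
  det(Sigma - λI) = λ² - trace · λ + det = 0.
  trace = 15 + 15 = 30, det = 15·15 - (-2)² = 221.
Step 2 — discriminant:
  Δ = trace² - 4·det = 900 - 884 = 16.
Step 3 — eigenvalues:
  λ = (trace ± √Δ)/2 = (30 ± 4)/2,
  λ_1 = 17,  λ_2 = 13.

Step 4 — unit eigenvector for λ_1: solve (Sigma - λ_1 I)v = 0. First row:
  (15 - 17)·v_x + (-2)·v_y = 0, i.e. (-2)·v_x + (-2)·v_y = 0,
  so v ∝ (b, λ_1 - a) = (-2, 2); multiply by -1 so the first entry is positive: u = (2, -2).
  ||u|| = √((2)² + (-2)²) = √(8) ≈ 2.8284,
  v_1 = u/||u|| ≈ (0.7071, -0.7071) (||v_1|| = 1).

λ_1 = 17,  λ_2 = 13;  v_1 ≈ (0.7071, -0.7071)


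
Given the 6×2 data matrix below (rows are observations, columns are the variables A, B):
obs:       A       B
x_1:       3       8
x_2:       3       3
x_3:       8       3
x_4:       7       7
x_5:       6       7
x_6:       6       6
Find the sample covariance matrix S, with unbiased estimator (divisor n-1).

Step 1 — column means:
  mean(A) = (3 + 3 + 8 + 7 + 6 + 6) / 6 = 33/6 = 5.5
  mean(B) = (8 + 3 + 3 + 7 + 7 + 6) / 6 = 34/6 = 5.6667

Step 2 — sample covariance S[i,j] = (1/(n-1)) · Σ_k (x_{k,i} - mean_i) · (x_{k,j} - mean_j), with n-1 = 5.
  S[A,A] = ((-2.5)·(-2.5) + (-2.5)·(-2.5) + (2.5)·(2.5) + (1.5)·(1.5) + (0.5)·(0.5) + (0.5)·(0.5)) / 5 = 21.5/5 = 4.3
  S[A,B] = ((-2.5)·(2.3333) + (-2.5)·(-2.6667) + (2.5)·(-2.6667) + (1.5)·(1.3333) + (0.5)·(1.3333) + (0.5)·(0.3333)) / 5 = -3/5 = -0.6
  S[B,B] = ((2.3333)·(2.3333) + (-2.6667)·(-2.6667) + (-2.6667)·(-2.6667) + (1.3333)·(1.3333) + (1.3333)·(1.3333) + (0.3333)·(0.3333)) / 5 = 23.3333/5 = 4.6667

S is symmetric (S[j,i] = S[i,j]). Assembling:

S = [[4.3, -0.6],
 [-0.6, 4.6667]]


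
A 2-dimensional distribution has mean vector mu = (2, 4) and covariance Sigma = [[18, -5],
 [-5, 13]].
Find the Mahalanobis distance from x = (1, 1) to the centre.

Step 1 — centre the observation: (x - mu) = (-1, -3).

Step 2 — invert Sigma. det(Sigma) = 18·13 - (-5)² = 209.
  Sigma^{-1} = (1/det) · [[d, -b], [-b, a]] = [[0.0622, 0.0239],
 [0.0239, 0.0861]].

Step 3 — form the quadratic (x - mu)^T · Sigma^{-1} · (x - mu):
  Sigma^{-1} · (x - mu) = (-0.134, -0.2823).
  (x - mu)^T · [Sigma^{-1} · (x - mu)] = (-1)·(-0.134) + (-3)·(-0.2823) = 0.9809.

Step 4 — take square root: d = √(0.9809) ≈ 0.9904.

d(x, mu) = √(0.9809) ≈ 0.9904


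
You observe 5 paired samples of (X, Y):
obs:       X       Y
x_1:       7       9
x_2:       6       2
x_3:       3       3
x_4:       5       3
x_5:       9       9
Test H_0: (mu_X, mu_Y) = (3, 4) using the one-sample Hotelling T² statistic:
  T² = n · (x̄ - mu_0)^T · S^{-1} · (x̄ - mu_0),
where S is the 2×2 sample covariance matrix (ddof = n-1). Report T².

Step 1 — sample mean vector:
  mean(X) = (7 + 6 + 3 + 5 + 9) / 5 = 30/5 = 6
  mean(Y) = (9 + 2 + 3 + 3 + 9) / 5 = 26/5 = 5.2
  x̄ = (6, 5.2),  deviation x̄ - mu_0 = (6, 5.2) - (3, 4) = (3, 1.2).

Step 2 — sample covariance matrix, S[i,j] = (1/(n-1)) · Σ_k (x_{k,i} - mean_i) · (x_{k,j} - mean_j), divisor n-1 = 4:
  S[X,X] = ((1)·(1) + (0)·(0) + (-3)·(-3) + (-1)·(-1) + (3)·(3)) / 4 = 20/4 = 5
  S[X,Y] = ((1)·(3.8) + (0)·(-3.2) + (-3)·(-2.2) + (-1)·(-2.2) + (3)·(3.8)) / 4 = 24/4 = 6
  S[Y,Y] = ((3.8)·(3.8) + (-3.2)·(-3.2) + (-2.2)·(-2.2) + (-2.2)·(-2.2) + (3.8)·(3.8)) / 4 = 48.8/4 = 12.2
  S = [[5, 6],
 [6, 12.2]].

Step 3 — invert S. det(S) = 5·12.2 - (6)² = 25.
  S^{-1} = (1/det) · [[d, -b], [-b, a]] = [[0.488, -0.24],
 [-0.24, 0.2]].

Step 4 — quadratic form (x̄ - mu_0)^T · S^{-1} · (x̄ - mu_0):
  S^{-1} · (x̄ - mu_0) = (1.176, -0.48),
  (x̄ - mu_0)^T · [...] = (3)·(1.176) + (1.2)·(-0.48) = 2.952.

Step 5 — scale by n: T² = 5 · 2.952 = 14.76.

T² ≈ 14.76


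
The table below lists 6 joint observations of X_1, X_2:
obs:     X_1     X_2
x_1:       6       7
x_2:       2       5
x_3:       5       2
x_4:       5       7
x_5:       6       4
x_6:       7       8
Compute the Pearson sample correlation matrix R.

Step 1 — column means:
  mean(X_1) = (6 + 2 + 5 + 5 + 6 + 7) / 6 = 31/6 = 5.1667
  mean(X_2) = (7 + 5 + 2 + 7 + 4 + 8) / 6 = 33/6 = 5.5

Step 2 — sample variances and covariances s[i,j] = (1/(n-1)) · Σ_k (x_{k,i} - mean_i) · (x_{k,j} - mean_j), with n-1 = 5:
  s[X_1,X_1] = ((0.8333)·(0.8333) + (-3.1667)·(-3.1667) + (-0.1667)·(-0.1667) + (-0.1667)·(-0.1667) + (0.8333)·(0.8333) + (1.8333)·(1.8333)) / 5 = 14.8333/5 = 2.9667
  s[X_1,X_2] = ((0.8333)·(1.5) + (-3.1667)·(-0.5) + (-0.1667)·(-3.5) + (-0.1667)·(1.5) + (0.8333)·(-1.5) + (1.8333)·(2.5)) / 5 = 6.5/5 = 1.3
  s[X_2,X_2] = ((1.5)·(1.5) + (-0.5)·(-0.5) + (-3.5)·(-3.5) + (1.5)·(1.5) + (-1.5)·(-1.5) + (2.5)·(2.5)) / 5 = 25.5/5 = 5.1
  Sample standard deviations s_i = √(s[i,i]):
  s(X_1) = √(2.9667) = 1.7224
  s(X_2) = √(5.1) = 2.2583

Step 3 — r_{ij} = s_{ij} / (s_i · s_j):
  r[X_1,X_1] = 1 (diagonal).
  r[X_1,X_2] = 1.3 / (1.7224 · 2.2583) = 1.3 / 3.8897 = 0.3342
  r[X_2,X_2] = 1 (diagonal).

R is symmetric with unit diagonal. Assembling:

R = [[1, 0.3342],
 [0.3342, 1]]


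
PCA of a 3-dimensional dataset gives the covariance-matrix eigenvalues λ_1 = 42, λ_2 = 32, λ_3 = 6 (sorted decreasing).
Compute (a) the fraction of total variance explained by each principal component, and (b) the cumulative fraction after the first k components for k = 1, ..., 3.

Step 1 — total variance = trace(Sigma) = Σ λ_i = 42 + 32 + 6 = 80.

Step 2 — fraction explained by component i = λ_i / Σ λ:
  PC1: 42/80 = 0.525
  PC2: 32/80 = 0.4
  PC3: 6/80 = 0.075

Step 3 — cumulative fraction after k components = (λ_1 + ... + λ_k) / Σ λ:
  k = 1: 42/80 = 0.525
  k = 2: (42 + 32)/80 = 74/80 = 0.925
  k = 3: (42 + 32 + 6)/80 = 80/80 = 1

Summary (fraction, with percent):

explained: PC1 0.525 (52.5%), PC2 0.4 (40%), PC3 0.075 (7.5%);  cumulative: 0.525, 0.925, 1


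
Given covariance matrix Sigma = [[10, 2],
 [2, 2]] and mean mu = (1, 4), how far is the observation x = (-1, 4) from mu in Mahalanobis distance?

Step 1 — centre the observation: (x - mu) = (-2, 0).

Step 2 — invert Sigma. det(Sigma) = 10·2 - (2)² = 16.
  Sigma^{-1} = (1/det) · [[d, -b], [-b, a]] = [[0.125, -0.125],
 [-0.125, 0.625]].

Step 3 — form the quadratic (x - mu)^T · Sigma^{-1} · (x - mu):
  Sigma^{-1} · (x - mu) = (-0.25, 0.25).
  (x - mu)^T · [Sigma^{-1} · (x - mu)] = (-2)·(-0.25) + (0)·(0.25) = 0.5.

Step 4 — take square root: d = √(0.5) ≈ 0.7071.

d(x, mu) = √(0.5) ≈ 0.7071


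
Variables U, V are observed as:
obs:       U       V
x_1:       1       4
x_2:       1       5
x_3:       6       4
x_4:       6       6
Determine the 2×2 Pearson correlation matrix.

Step 1 — column means:
  mean(U) = (1 + 1 + 6 + 6) / 4 = 14/4 = 3.5
  mean(V) = (4 + 5 + 4 + 6) / 4 = 19/4 = 4.75

Step 2 — sample variances and covariances s[i,j] = (1/(n-1)) · Σ_k (x_{k,i} - mean_i) · (x_{k,j} - mean_j), with n-1 = 3:
  s[U,U] = ((-2.5)·(-2.5) + (-2.5)·(-2.5) + (2.5)·(2.5) + (2.5)·(2.5)) / 3 = 25/3 = 8.3333
  s[U,V] = ((-2.5)·(-0.75) + (-2.5)·(0.25) + (2.5)·(-0.75) + (2.5)·(1.25)) / 3 = 2.5/3 = 0.8333
  s[V,V] = ((-0.75)·(-0.75) + (0.25)·(0.25) + (-0.75)·(-0.75) + (1.25)·(1.25)) / 3 = 2.75/3 = 0.9167
  Sample standard deviations s_i = √(s[i,i]):
  s(U) = √(8.3333) = 2.8868
  s(V) = √(0.9167) = 0.9574

Step 3 — r_{ij} = s_{ij} / (s_i · s_j):
  r[U,U] = 1 (diagonal).
  r[U,V] = 0.8333 / (2.8868 · 0.9574) = 0.8333 / 2.7639 = 0.3015
  r[V,V] = 1 (diagonal).

R is symmetric with unit diagonal. Assembling:

R = [[1, 0.3015],
 [0.3015, 1]]


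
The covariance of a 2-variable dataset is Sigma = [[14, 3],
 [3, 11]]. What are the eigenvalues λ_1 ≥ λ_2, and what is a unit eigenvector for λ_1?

Step 1 — characteristic polynomial of 2×2 Sigma:
  det(Sigma - λI) = λ² - trace · λ + det = 0.
  trace = 14 + 11 = 25, det = 14·11 - (3)² = 145.
Step 2 — discriminant:
  Δ = trace² - 4·det = 625 - 580 = 45.
Step 3 — eigenvalues:
  λ = (trace ± √Δ)/2 = (25 ± 6.7082)/2,
  λ_1 = 15.8541,  λ_2 = 9.1459.

Step 4 — unit eigenvector for λ_1: solve (Sigma - λ_1 I)v = 0. First row:
  (14 - 15.8541)·v_x + (3)·v_y = 0, i.e. (-1.8541)·v_x + (3)·v_y = 0,
  so v ∝ (b, λ_1 - a) = (3, 1.8541) = u.
  ||u|| = √((3)² + (1.8541)²) = √(12.4377) ≈ 3.5267,
  v_1 = u/||u|| ≈ (0.8507, 0.5257) (||v_1|| = 1).

λ_1 = 15.8541,  λ_2 = 9.1459;  v_1 ≈ (0.8507, 0.5257)


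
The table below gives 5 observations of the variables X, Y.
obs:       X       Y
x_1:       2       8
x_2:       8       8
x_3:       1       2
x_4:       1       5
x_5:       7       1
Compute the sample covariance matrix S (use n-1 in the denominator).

Step 1 — column means:
  mean(X) = (2 + 8 + 1 + 1 + 7) / 5 = 19/5 = 3.8
  mean(Y) = (8 + 8 + 2 + 5 + 1) / 5 = 24/5 = 4.8

Step 2 — sample covariance S[i,j] = (1/(n-1)) · Σ_k (x_{k,i} - mean_i) · (x_{k,j} - mean_j), with n-1 = 4.
  S[X,X] = ((-1.8)·(-1.8) + (4.2)·(4.2) + (-2.8)·(-2.8) + (-2.8)·(-2.8) + (3.2)·(3.2)) / 4 = 46.8/4 = 11.7
  S[X,Y] = ((-1.8)·(3.2) + (4.2)·(3.2) + (-2.8)·(-2.8) + (-2.8)·(0.2) + (3.2)·(-3.8)) / 4 = 2.8/4 = 0.7
  S[Y,Y] = ((3.2)·(3.2) + (3.2)·(3.2) + (-2.8)·(-2.8) + (0.2)·(0.2) + (-3.8)·(-3.8)) / 4 = 42.8/4 = 10.7

S is symmetric (S[j,i] = S[i,j]). Assembling:

S = [[11.7, 0.7],
 [0.7, 10.7]]


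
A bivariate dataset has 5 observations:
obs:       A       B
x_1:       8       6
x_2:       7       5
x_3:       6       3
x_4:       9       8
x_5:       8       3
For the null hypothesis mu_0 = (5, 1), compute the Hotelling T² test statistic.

Step 1 — sample mean vector:
  mean(A) = (8 + 7 + 6 + 9 + 8) / 5 = 38/5 = 7.6
  mean(B) = (6 + 5 + 3 + 8 + 3) / 5 = 25/5 = 5
  x̄ = (7.6, 5),  deviation x̄ - mu_0 = (7.6, 5) - (5, 1) = (2.6, 4).

Step 2 — sample covariance matrix, S[i,j] = (1/(n-1)) · Σ_k (x_{k,i} - mean_i) · (x_{k,j} - mean_j), divisor n-1 = 4:
  S[A,A] = ((0.4)·(0.4) + (-0.6)·(-0.6) + (-1.6)·(-1.6) + (1.4)·(1.4) + (0.4)·(0.4)) / 4 = 5.2/4 = 1.3
  S[A,B] = ((0.4)·(1) + (-0.6)·(0) + (-1.6)·(-2) + (1.4)·(3) + (0.4)·(-2)) / 4 = 7/4 = 1.75
  S[B,B] = ((1)·(1) + (0)·(0) + (-2)·(-2) + (3)·(3) + (-2)·(-2)) / 4 = 18/4 = 4.5
  S = [[1.3, 1.75],
 [1.75, 4.5]].

Step 3 — invert S. det(S) = 1.3·4.5 - (1.75)² = 2.7875.
  S^{-1} = (1/det) · [[d, -b], [-b, a]] = [[1.6143, -0.6278],
 [-0.6278, 0.4664]].

Step 4 — quadratic form (x̄ - mu_0)^T · S^{-1} · (x̄ - mu_0):
  S^{-1} · (x̄ - mu_0) = (1.6861, 0.2332),
  (x̄ - mu_0)^T · [...] = (2.6)·(1.6861) + (4)·(0.2332) = 5.3166.

Step 5 — scale by n: T² = 5 · 5.3166 = 26.583.

T² ≈ 26.583


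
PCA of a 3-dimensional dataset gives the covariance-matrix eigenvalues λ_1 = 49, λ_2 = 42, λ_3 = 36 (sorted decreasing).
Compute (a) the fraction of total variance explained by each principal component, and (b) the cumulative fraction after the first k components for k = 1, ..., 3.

Step 1 — total variance = trace(Sigma) = Σ λ_i = 49 + 42 + 36 = 127.

Step 2 — fraction explained by component i = λ_i / Σ λ:
  PC1: 49/127 = 0.3858
  PC2: 42/127 = 0.3307
  PC3: 36/127 = 0.2835

Step 3 — cumulative fraction after k components = (λ_1 + ... + λ_k) / Σ λ:
  k = 1: 49/127 = 0.3858
  k = 2: (49 + 42)/127 = 91/127 = 0.7165
  k = 3: (49 + 42 + 36)/127 = 127/127 = 1

Summary (fraction, with percent):

explained: PC1 0.3858 (38.58%), PC2 0.3307 (33.07%), PC3 0.2835 (28.35%);  cumulative: 0.3858, 0.7165, 1


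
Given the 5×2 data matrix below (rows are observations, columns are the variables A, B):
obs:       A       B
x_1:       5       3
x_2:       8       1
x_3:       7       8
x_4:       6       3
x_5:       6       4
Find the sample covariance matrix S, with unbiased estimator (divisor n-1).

Step 1 — column means:
  mean(A) = (5 + 8 + 7 + 6 + 6) / 5 = 32/5 = 6.4
  mean(B) = (3 + 1 + 8 + 3 + 4) / 5 = 19/5 = 3.8

Step 2 — sample covariance S[i,j] = (1/(n-1)) · Σ_k (x_{k,i} - mean_i) · (x_{k,j} - mean_j), with n-1 = 4.
  S[A,A] = ((-1.4)·(-1.4) + (1.6)·(1.6) + (0.6)·(0.6) + (-0.4)·(-0.4) + (-0.4)·(-0.4)) / 4 = 5.2/4 = 1.3
  S[A,B] = ((-1.4)·(-0.8) + (1.6)·(-2.8) + (0.6)·(4.2) + (-0.4)·(-0.8) + (-0.4)·(0.2)) / 4 = -0.6/4 = -0.15
  S[B,B] = ((-0.8)·(-0.8) + (-2.8)·(-2.8) + (4.2)·(4.2) + (-0.8)·(-0.8) + (0.2)·(0.2)) / 4 = 26.8/4 = 6.7

S is symmetric (S[j,i] = S[i,j]). Assembling:

S = [[1.3, -0.15],
 [-0.15, 6.7]]


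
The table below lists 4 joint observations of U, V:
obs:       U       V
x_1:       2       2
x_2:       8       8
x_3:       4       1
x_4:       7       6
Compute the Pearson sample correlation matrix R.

Step 1 — column means:
  mean(U) = (2 + 8 + 4 + 7) / 4 = 21/4 = 5.25
  mean(V) = (2 + 8 + 1 + 6) / 4 = 17/4 = 4.25

Step 2 — sample variances and covariances s[i,j] = (1/(n-1)) · Σ_k (x_{k,i} - mean_i) · (x_{k,j} - mean_j), with n-1 = 3:
  s[U,U] = ((-3.25)·(-3.25) + (2.75)·(2.75) + (-1.25)·(-1.25) + (1.75)·(1.75)) / 3 = 22.75/3 = 7.5833
  s[U,V] = ((-3.25)·(-2.25) + (2.75)·(3.75) + (-1.25)·(-3.25) + (1.75)·(1.75)) / 3 = 24.75/3 = 8.25
  s[V,V] = ((-2.25)·(-2.25) + (3.75)·(3.75) + (-3.25)·(-3.25) + (1.75)·(1.75)) / 3 = 32.75/3 = 10.9167
  Sample standard deviations s_i = √(s[i,i]):
  s(U) = √(7.5833) = 2.7538
  s(V) = √(10.9167) = 3.304

Step 3 — r_{ij} = s_{ij} / (s_i · s_j):
  r[U,U] = 1 (diagonal).
  r[U,V] = 8.25 / (2.7538 · 3.304) = 8.25 / 9.0986 = 0.9067
  r[V,V] = 1 (diagonal).

R is symmetric with unit diagonal. Assembling:

R = [[1, 0.9067],
 [0.9067, 1]]


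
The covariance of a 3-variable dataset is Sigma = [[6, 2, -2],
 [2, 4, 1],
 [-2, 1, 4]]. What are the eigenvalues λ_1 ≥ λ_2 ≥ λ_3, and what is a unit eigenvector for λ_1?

Step 1 — characteristic polynomial p(λ) = det(λI - Sigma) = λ³ - tr·λ² + c_1·λ - det, where tr = trace, c_1 = sum of the principal 2×2 minors, det = det(Sigma):
  tr = 6 + 4 + 4 = 14,
  c_1 = (6·4 - (2)²) + (6·4 - (-2)²) + (4·4 - (1)²) = 20 + 20 + 15 = 55,
  det = 6·(4·4 - (1)²) - (2)·((2)·4 - (1)·(-2)) + (-2)·((2)·(1) - 4·(-2)) = 6·(15) - (2)·(10) + (-2)·(10) = 50.
  So p(λ) = λ³ - 14λ² + 55λ - 50.
Step 2 — look for an integer root (rational root theorem: any rational root is an integer divisor of 50). Testing λ = 5:
  p(5) = 125 - 350 + 275 - 50 = 0  ✓
  Dividing out (λ - 5): p(λ) = (λ - 5)(λ² - 9λ + 10).
Step 3 — remaining eigenvalues from the quadratic λ² - 9λ + 10 = 0:
  Δ = 9² - 4·10 = 81 - 40 = 41,  λ = (9 ± √41)/2 = (9 ± 6.4031)/2 ≈ 7.7016 or 1.2984.
  Sorted: λ_1 = 7.7016,  λ_2 = 5,  λ_3 = 1.2984  (check: sum = 14 = tr ✓).

Step 4 — unit eigenvector for λ_1 ≈ 7.7016: v spans the null space of (Sigma - λ_1 I), whose rows are
  r_1 = (-1.7016, 2, -2),  r_2 = (2, -3.7016, 1),  r_3 = (-2, 1, -3.7016).
  v is orthogonal to every row, so take v ∝ r_1 × r_2 = ((2)·(1) - (-2)·(-3.7016), (-2)·(2) - (-1.7016)·(1), (-1.7016)·(-3.7016) - (2)·(2)) ≈ (-5.4031, -2.2984, 2.2984).
  Rescale (multiply by -1 so the first nonzero entry is positive): u = (5.4031, 2.2984, -2.2984).
  ||u|| = √((5.4031)² + (2.2984)² + (-2.2984)²) = √(39.7594) ≈ 6.3055,  v_1 = u/||u|| ≈ (0.8569, 0.3645, -0.3645) (||v_1|| = 1).

λ_1 = 7.7016,  λ_2 = 5,  λ_3 = 1.2984;  v_1 ≈ (0.8569, 0.3645, -0.3645)


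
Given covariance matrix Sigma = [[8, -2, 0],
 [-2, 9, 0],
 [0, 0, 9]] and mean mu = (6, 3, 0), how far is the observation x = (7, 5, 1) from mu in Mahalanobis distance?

Step 1 — centre the observation: (x - mu) = (1, 2, 1).

Step 2 — invert Sigma (cofactor / det for 3×3, or solve directly):
  Sigma^{-1} = [[0.1324, 0.0294, 0],
 [0.0294, 0.1176, 0],
 [0, 0, 0.1111]].

Step 3 — form the quadratic (x - mu)^T · Sigma^{-1} · (x - mu):
  Sigma^{-1} · (x - mu) = (0.1912, 0.2647, 0.1111).
  (x - mu)^T · [Sigma^{-1} · (x - mu)] = (1)·(0.1912) + (2)·(0.2647) + (1)·(0.1111) = 0.8317.

Step 4 — take square root: d = √(0.8317) ≈ 0.912.

d(x, mu) = √(0.8317) ≈ 0.912


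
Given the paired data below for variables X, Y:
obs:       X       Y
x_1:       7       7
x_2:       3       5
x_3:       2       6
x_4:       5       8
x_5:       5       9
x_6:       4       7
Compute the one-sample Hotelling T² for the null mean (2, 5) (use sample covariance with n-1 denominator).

Step 1 — sample mean vector:
  mean(X) = (7 + 3 + 2 + 5 + 5 + 4) / 6 = 26/6 = 4.3333
  mean(Y) = (7 + 5 + 6 + 8 + 9 + 7) / 6 = 42/6 = 7
  x̄ = (4.3333, 7),  deviation x̄ - mu_0 = (4.3333, 7) - (2, 5) = (2.3333, 2).

Step 2 — sample covariance matrix, S[i,j] = (1/(n-1)) · Σ_k (x_{k,i} - mean_i) · (x_{k,j} - mean_j), divisor n-1 = 5:
  S[X,X] = ((2.6667)·(2.6667) + (-1.3333)·(-1.3333) + (-2.3333)·(-2.3333) + (0.6667)·(0.6667) + (0.6667)·(0.6667) + (-0.3333)·(-0.3333)) / 5 = 15.3333/5 = 3.0667
  S[X,Y] = ((2.6667)·(0) + (-1.3333)·(-2) + (-2.3333)·(-1) + (0.6667)·(1) + (0.6667)·(2) + (-0.3333)·(0)) / 5 = 7/5 = 1.4
  S[Y,Y] = ((0)·(0) + (-2)·(-2) + (-1)·(-1) + (1)·(1) + (2)·(2) + (0)·(0)) / 5 = 10/5 = 2
  S = [[3.0667, 1.4],
 [1.4, 2]].

Step 3 — invert S. det(S) = 3.0667·2 - (1.4)² = 4.1733.
  S^{-1} = (1/det) · [[d, -b], [-b, a]] = [[0.4792, -0.3355],
 [-0.3355, 0.7348]].

Step 4 — quadratic form (x̄ - mu_0)^T · S^{-1} · (x̄ - mu_0):
  S^{-1} · (x̄ - mu_0) = (0.4473, 0.6869),
  (x̄ - mu_0)^T · [...] = (2.3333)·(0.4473) + (2)·(0.6869) = 2.4175.

Step 5 — scale by n: T² = 6 · 2.4175 = 14.5048.

T² ≈ 14.5048


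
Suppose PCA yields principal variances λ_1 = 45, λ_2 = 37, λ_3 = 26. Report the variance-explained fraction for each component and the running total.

Step 1 — total variance = trace(Sigma) = Σ λ_i = 45 + 37 + 26 = 108.

Step 2 — fraction explained by component i = λ_i / Σ λ:
  PC1: 45/108 = 0.4167
  PC2: 37/108 = 0.3426
  PC3: 26/108 = 0.2407

Step 3 — cumulative fraction after k components = (λ_1 + ... + λ_k) / Σ λ:
  k = 1: 45/108 = 0.4167
  k = 2: (45 + 37)/108 = 82/108 = 0.7593
  k = 3: (45 + 37 + 26)/108 = 108/108 = 1

Summary (fraction, with percent):

explained: PC1 0.4167 (41.67%), PC2 0.3426 (34.26%), PC3 0.2407 (24.07%);  cumulative: 0.4167, 0.7593, 1


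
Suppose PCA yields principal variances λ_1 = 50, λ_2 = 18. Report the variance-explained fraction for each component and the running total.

Step 1 — total variance = trace(Sigma) = Σ λ_i = 50 + 18 = 68.

Step 2 — fraction explained by component i = λ_i / Σ λ:
  PC1: 50/68 = 0.7353
  PC2: 18/68 = 0.2647

Step 3 — cumulative fraction after k components = (λ_1 + ... + λ_k) / Σ λ:
  k = 1: 50/68 = 0.7353
  k = 2: (50 + 18)/68 = 68/68 = 1

Summary (fraction, with percent):

explained: PC1 0.7353 (73.53%), PC2 0.2647 (26.47%);  cumulative: 0.7353, 1


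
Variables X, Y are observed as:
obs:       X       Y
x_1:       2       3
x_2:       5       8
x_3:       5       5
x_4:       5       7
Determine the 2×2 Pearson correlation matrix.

Step 1 — column means:
  mean(X) = (2 + 5 + 5 + 5) / 4 = 17/4 = 4.25
  mean(Y) = (3 + 8 + 5 + 7) / 4 = 23/4 = 5.75

Step 2 — sample variances and covariances s[i,j] = (1/(n-1)) · Σ_k (x_{k,i} - mean_i) · (x_{k,j} - mean_j), with n-1 = 3:
  s[X,X] = ((-2.25)·(-2.25) + (0.75)·(0.75) + (0.75)·(0.75) + (0.75)·(0.75)) / 3 = 6.75/3 = 2.25
  s[X,Y] = ((-2.25)·(-2.75) + (0.75)·(2.25) + (0.75)·(-0.75) + (0.75)·(1.25)) / 3 = 8.25/3 = 2.75
  s[Y,Y] = ((-2.75)·(-2.75) + (2.25)·(2.25) + (-0.75)·(-0.75) + (1.25)·(1.25)) / 3 = 14.75/3 = 4.9167
  Sample standard deviations s_i = √(s[i,i]):
  s(X) = √(2.25) = 1.5
  s(Y) = √(4.9167) = 2.2174

Step 3 — r_{ij} = s_{ij} / (s_i · s_j):
  r[X,X] = 1 (diagonal).
  r[X,Y] = 2.75 / (1.5 · 2.2174) = 2.75 / 3.326 = 0.8268
  r[Y,Y] = 1 (diagonal).

R is symmetric with unit diagonal. Assembling:

R = [[1, 0.8268],
 [0.8268, 1]]


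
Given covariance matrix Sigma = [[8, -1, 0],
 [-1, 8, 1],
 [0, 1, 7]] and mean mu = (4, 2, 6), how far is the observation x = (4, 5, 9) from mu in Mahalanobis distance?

Step 1 — centre the observation: (x - mu) = (0, 3, 3).

Step 2 — invert Sigma (cofactor / det for 3×3, or solve directly):
  Sigma^{-1} = [[0.127, 0.0162, -0.0023],
 [0.0162, 0.1293, -0.0185],
 [-0.0023, -0.0185, 0.1455]].

Step 3 — form the quadratic (x - mu)^T · Sigma^{-1} · (x - mu):
  Sigma^{-1} · (x - mu) = (0.0416, 0.3326, 0.3811).
  (x - mu)^T · [Sigma^{-1} · (x - mu)] = (0)·(0.0416) + (3)·(0.3326) + (3)·(0.3811) = 2.1409.

Step 4 — take square root: d = √(2.1409) ≈ 1.4632.

d(x, mu) = √(2.1409) ≈ 1.4632


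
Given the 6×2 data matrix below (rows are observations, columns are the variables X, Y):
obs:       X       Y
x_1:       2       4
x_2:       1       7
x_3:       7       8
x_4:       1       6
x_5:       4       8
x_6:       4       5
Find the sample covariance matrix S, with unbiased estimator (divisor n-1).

Step 1 — column means:
  mean(X) = (2 + 1 + 7 + 1 + 4 + 4) / 6 = 19/6 = 3.1667
  mean(Y) = (4 + 7 + 8 + 6 + 8 + 5) / 6 = 38/6 = 6.3333

Step 2 — sample covariance S[i,j] = (1/(n-1)) · Σ_k (x_{k,i} - mean_i) · (x_{k,j} - mean_j), with n-1 = 5.
  S[X,X] = ((-1.1667)·(-1.1667) + (-2.1667)·(-2.1667) + (3.8333)·(3.8333) + (-2.1667)·(-2.1667) + (0.8333)·(0.8333) + (0.8333)·(0.8333)) / 5 = 26.8333/5 = 5.3667
  S[X,Y] = ((-1.1667)·(-2.3333) + (-2.1667)·(0.6667) + (3.8333)·(1.6667) + (-2.1667)·(-0.3333) + (0.8333)·(1.6667) + (0.8333)·(-1.3333)) / 5 = 8.6667/5 = 1.7333
  S[Y,Y] = ((-2.3333)·(-2.3333) + (0.6667)·(0.6667) + (1.6667)·(1.6667) + (-0.3333)·(-0.3333) + (1.6667)·(1.6667) + (-1.3333)·(-1.3333)) / 5 = 13.3333/5 = 2.6667

S is symmetric (S[j,i] = S[i,j]). Assembling:

S = [[5.3667, 1.7333],
 [1.7333, 2.6667]]
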